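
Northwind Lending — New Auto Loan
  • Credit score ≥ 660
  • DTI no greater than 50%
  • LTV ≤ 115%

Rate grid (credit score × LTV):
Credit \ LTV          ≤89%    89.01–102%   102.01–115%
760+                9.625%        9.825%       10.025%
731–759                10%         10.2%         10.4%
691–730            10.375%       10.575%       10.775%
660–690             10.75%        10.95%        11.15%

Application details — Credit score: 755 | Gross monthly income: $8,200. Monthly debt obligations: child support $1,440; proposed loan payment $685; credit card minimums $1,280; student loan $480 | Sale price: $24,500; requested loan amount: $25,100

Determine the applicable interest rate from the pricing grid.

10.4%

Credit score 755 ≥ 660; Total monthly debts = (1,440 + 685 + 1,280 + 480) = 3,885. Debt-to-income = 3,885/8,200 = 47.4% — meets 50% limit
LTV = 25,100/24,500 = 102.4% ≤ 115%
Score 755 is in the 731–759 band; LTV 102.4% is in the 102.01–115% band → 10.4%.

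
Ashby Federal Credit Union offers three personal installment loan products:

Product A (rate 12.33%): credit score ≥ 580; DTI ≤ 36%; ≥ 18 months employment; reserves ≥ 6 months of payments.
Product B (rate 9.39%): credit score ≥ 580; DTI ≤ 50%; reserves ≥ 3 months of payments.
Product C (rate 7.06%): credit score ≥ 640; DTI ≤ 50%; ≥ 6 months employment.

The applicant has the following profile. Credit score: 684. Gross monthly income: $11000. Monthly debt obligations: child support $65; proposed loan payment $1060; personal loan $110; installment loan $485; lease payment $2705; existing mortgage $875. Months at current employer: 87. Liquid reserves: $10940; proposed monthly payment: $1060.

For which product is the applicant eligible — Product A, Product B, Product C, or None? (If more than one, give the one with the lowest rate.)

Product C

Total debts = (65 + 1,060 + 110 + 485 + 2,705 + 875) = 5,300; DTI = 5,300/11,000 = 48.2%.
Reserves = 10,940/1,060 = 10.3 months.
Product A: score 684 ≥ 580; DTI 48.2% > 36%; employment 87 ≥ 18 mo; reserves 10.3 ≥ 6 mo → does not qualify.
Product B: score 684 ≥ 580; DTI 48.2% ≤ 50%; reserves 10.3 ≥ 3 mo → qualifies.
Product C: score 684 ≥ 640; DTI 48.2% ≤ 50%; employment 87 ≥ 6 mo → qualifies.
Qualifying: Product B, Product C. Lowest rate is 7.06% → Product C.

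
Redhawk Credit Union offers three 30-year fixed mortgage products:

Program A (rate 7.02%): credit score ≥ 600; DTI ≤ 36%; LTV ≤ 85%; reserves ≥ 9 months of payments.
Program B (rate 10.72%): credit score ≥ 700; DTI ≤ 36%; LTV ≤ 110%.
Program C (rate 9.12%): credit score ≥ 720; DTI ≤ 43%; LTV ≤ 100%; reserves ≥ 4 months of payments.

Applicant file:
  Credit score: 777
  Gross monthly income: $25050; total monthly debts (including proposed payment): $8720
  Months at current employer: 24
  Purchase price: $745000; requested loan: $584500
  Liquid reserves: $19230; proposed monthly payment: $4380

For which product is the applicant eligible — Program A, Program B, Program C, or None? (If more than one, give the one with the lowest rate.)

DTI = 8,720/25,050 = 34.8%.
LTV = 584,500/745,000 = 78.5%.
Reserves = 19,230/4,380 = 4.4 months.
Program A: score 777 ≥ 600; DTI 34.8% ≤ 36%; LTV 78.5% ≤ 85%; reserves 4.4 < 9 mo → does not qualify.
Program B: score 777 ≥ 700; DTI 34.8% ≤ 36%; LTV 78.5% ≤ 110% → qualifies.
Program C: score 777 ≥ 720; DTI 34.8% ≤ 43%; LTV 78.5% ≤ 100%; reserves 4.4 ≥ 4 mo → qualifies.
Qualifying: Program B, Program C. Lowest rate is 9.12% → Program C.

Program C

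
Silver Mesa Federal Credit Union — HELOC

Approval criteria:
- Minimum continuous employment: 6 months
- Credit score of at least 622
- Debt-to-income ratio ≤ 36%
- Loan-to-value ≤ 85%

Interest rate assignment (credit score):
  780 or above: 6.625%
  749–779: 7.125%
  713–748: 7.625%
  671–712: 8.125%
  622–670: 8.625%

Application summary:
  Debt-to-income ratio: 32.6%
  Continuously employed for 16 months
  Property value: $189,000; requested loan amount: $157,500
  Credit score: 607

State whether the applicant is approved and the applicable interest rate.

Credit score 607 < 622 (below minimum)
Debt-to-income 32.6% vs 36% cap — pass
Loan-to-value = 157,500/189,000 = 83.3% — pass (85% max)
Employment 16 ≥ 6 months
Not all requirements met → denied.

Denied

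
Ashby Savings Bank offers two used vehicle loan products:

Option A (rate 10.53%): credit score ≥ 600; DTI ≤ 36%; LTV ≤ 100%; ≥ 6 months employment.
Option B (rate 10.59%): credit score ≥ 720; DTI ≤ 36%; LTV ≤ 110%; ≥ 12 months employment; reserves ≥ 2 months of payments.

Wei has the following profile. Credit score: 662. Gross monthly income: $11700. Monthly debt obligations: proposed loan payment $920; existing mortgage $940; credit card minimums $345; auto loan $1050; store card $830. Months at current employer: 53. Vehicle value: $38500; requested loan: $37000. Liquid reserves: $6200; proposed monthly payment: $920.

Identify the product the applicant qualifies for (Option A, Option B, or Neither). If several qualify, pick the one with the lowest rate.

Option A

Total debts = (920 + 940 + 345 + 1,050 + 830) = 4,085; DTI = 4,085/11,700 = 34.9%.
LTV = 37,000/38,500 = 96.1%.
Reserves = 6,200/920 = 6.7 months.
Option A: score 662 ≥ 600; DTI 34.9% ≤ 36%; LTV 96.1% ≤ 100%; employment 53 ≥ 6 mo → qualifies.
Option B: score 662 < 720; DTI 34.9% ≤ 36%; LTV 96.1% ≤ 110%; employment 53 ≥ 12 mo; reserves 6.7 ≥ 2 mo → does not qualify.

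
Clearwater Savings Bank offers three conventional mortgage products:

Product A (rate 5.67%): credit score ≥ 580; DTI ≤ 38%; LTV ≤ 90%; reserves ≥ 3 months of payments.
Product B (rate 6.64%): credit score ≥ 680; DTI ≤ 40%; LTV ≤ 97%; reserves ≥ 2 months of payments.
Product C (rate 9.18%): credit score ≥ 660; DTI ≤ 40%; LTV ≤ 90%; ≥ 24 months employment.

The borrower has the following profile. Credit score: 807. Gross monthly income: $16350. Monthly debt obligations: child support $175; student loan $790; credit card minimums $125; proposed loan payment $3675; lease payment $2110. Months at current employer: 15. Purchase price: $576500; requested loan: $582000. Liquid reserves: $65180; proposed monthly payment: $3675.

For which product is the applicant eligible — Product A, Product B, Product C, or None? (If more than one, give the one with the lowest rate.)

None

Total debts = (175 + 790 + 125 + 3,675 + 2,110) = 6,875; DTI = 6,875/16,350 = 42%.
LTV = 582,000/576,500 = 101%.
Reserves = 65,180/3,675 = 17.7 months.
Product A: score 807 ≥ 580; DTI 42% > 38%; LTV 101% > 90%; reserves 17.7 ≥ 3 mo → does not qualify.
Product B: score 807 ≥ 680; DTI 42% > 40%; LTV 101% > 97%; reserves 17.7 ≥ 2 mo → does not qualify.
Product C: score 807 ≥ 660; DTI 42% > 40%; LTV 101% > 90%; employment 15 < 24 mo → does not qualify.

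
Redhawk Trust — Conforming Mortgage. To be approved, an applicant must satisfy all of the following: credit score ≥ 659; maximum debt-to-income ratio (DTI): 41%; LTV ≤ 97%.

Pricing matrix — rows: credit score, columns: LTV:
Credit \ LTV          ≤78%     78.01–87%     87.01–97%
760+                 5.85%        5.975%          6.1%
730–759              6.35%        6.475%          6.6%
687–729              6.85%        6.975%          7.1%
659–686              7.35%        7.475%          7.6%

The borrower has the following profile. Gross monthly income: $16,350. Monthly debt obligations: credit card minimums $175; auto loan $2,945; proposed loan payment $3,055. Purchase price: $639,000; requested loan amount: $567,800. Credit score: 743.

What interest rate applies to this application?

6.6%

Credit score 743 ≥ 659; Total monthly debts = (175 + 2,945 + 3,055) = 6,175. DTI: 6,175 ÷ 16,350 = 37.8%, within the 41% cap
LTV = 567,800/639,000 = 88.9% ≤ 97%
Score 743 is in the 730–759 band; LTV 88.9% is in the 87.01–97% band → 6.6%.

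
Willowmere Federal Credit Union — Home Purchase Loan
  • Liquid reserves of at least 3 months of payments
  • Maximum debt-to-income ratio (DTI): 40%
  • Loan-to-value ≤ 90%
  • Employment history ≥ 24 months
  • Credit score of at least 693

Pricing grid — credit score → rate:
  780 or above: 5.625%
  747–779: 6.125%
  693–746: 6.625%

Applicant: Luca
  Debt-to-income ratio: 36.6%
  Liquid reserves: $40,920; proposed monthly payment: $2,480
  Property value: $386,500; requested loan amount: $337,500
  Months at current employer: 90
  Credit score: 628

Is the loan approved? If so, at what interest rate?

Credit score 628 < 693 (below minimum)
Reserves: 40,920 ÷ 2,480 = 16.5 months (meets 3-month minimum)
Loan-to-value = 337,500/386,500 = 87.3% — pass (90% max)
Employment 90 ≥ 24 months
DTI 36.6% ≤ 40%
Not all requirements met → denied.

Denied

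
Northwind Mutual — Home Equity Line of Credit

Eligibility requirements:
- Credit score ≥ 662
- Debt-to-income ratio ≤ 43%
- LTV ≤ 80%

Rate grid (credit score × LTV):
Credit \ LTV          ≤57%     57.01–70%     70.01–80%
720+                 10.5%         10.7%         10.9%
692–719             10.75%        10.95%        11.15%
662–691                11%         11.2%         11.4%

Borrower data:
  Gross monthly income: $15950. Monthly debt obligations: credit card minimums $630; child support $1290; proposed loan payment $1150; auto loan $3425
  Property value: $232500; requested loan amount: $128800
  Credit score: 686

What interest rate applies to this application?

Credit score 686 ≥ 662; Total monthly debts = (630 + 1,290 + 1,150 + 3,425) = 6,495. DTI = 6,495/15,950 = 40.7% ≤ 43%
LTV: 128,800 ÷ 232,500 = 55.4%, within 80% cap
Credit 686 → row 662–691; LTV 55.4% → column ≤57%. Grid cell → 11%.

11%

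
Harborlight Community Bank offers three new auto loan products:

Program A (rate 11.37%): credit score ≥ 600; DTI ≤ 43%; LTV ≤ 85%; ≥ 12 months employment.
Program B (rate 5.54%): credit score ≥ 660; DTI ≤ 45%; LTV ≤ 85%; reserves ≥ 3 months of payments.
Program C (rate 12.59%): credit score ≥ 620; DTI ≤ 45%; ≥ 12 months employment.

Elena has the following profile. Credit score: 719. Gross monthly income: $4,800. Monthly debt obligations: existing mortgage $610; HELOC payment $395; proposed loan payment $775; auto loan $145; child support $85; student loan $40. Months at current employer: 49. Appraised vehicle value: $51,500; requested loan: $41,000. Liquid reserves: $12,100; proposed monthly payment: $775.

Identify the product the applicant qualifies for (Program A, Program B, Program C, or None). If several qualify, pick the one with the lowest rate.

Program B

Total debts = (610 + 395 + 775 + 145 + 85 + 40) = 2,050; DTI = 2,050/4,800 = 42.7%.
LTV = 41,000/51,500 = 79.6%.
Reserves = 12,100/775 = 15.6 months.
Program A: score 719 ≥ 600; DTI 42.7% ≤ 43%; LTV 79.6% ≤ 85%; employment 49 ≥ 12 mo → qualifies.
Program B: score 719 ≥ 660; DTI 42.7% ≤ 45%; LTV 79.6% ≤ 85%; reserves 15.6 ≥ 3 mo → qualifies.
Program C: score 719 ≥ 620; DTI 42.7% ≤ 45%; employment 49 ≥ 12 mo → qualifies.
Qualifying: Program A, Program B, Program C. Lowest rate is 5.54% → Program B.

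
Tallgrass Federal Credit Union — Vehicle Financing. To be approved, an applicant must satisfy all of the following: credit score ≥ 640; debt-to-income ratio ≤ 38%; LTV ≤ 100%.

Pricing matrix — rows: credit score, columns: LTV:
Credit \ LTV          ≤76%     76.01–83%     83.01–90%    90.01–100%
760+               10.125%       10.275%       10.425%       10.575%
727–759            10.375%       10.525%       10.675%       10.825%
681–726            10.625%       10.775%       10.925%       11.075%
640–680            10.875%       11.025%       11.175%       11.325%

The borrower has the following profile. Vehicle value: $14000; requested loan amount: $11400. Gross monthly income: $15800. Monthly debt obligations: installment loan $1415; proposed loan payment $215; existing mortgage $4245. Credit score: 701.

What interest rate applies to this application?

Credit score 701 ≥ 640; Total monthly debts = (1,415 + 215 + 4,245) = 5,875. DTI: 5,875 ÷ 15,800 = 37.2%, within the 38% cap
Loan-to-value = 11,400/14,000 = 81.4% — pass (100% max)
Row: 701 falls in 681–726. Column: 81.4% falls in 76.01–83%. Rate = 10.775%.

10.775%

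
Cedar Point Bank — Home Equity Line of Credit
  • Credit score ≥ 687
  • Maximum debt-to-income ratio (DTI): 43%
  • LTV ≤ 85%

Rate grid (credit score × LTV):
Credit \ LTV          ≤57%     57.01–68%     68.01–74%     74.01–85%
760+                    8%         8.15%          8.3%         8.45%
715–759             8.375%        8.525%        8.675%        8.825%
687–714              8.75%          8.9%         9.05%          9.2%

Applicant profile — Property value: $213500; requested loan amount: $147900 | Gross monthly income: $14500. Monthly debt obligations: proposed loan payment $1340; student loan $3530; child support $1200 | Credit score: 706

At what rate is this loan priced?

Credit score 706 ≥ 687; Total monthly debts = (1,340 + 3,530 + 1,200) = 6,070. Debt-to-income = 6,070/14,500 = 41.9% — meets 43% limit
LTV: 147,900 ÷ 213,500 = 69.3%, within 85% cap
Score 706 is in the 687–714 band; LTV 69.3% is in the 68.01–74% band → 9.05%.

9.05%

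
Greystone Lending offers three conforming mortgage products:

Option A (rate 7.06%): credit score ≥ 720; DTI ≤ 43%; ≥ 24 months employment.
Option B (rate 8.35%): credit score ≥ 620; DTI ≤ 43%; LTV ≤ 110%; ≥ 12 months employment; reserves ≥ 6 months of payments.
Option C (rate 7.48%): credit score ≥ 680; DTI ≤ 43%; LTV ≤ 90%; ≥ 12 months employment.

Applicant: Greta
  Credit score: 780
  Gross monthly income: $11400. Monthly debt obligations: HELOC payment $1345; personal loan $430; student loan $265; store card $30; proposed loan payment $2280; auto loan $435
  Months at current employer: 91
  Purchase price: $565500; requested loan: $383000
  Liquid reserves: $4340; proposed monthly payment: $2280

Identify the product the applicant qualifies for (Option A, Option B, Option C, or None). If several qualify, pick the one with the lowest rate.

Option A

Total debts = (1,345 + 430 + 265 + 30 + 2,280 + 435) = 4,785; DTI = 4,785/11,400 = 42%.
LTV = 383,000/565,500 = 67.7%.
Reserves = 4,340/2,280 = 1.9 months.
Option A: score 780 ≥ 720; DTI 42% ≤ 43%; employment 91 ≥ 24 mo → qualifies.
Option B: score 780 ≥ 620; DTI 42% ≤ 43%; LTV 67.7% ≤ 110%; employment 91 ≥ 12 mo; reserves 1.9 < 6 mo → does not qualify.
Option C: score 780 ≥ 680; DTI 42% ≤ 43%; LTV 67.7% ≤ 90%; employment 91 ≥ 12 mo → qualifies.
Qualifying: Option A, Option C. Lowest rate is 7.06% → Option A.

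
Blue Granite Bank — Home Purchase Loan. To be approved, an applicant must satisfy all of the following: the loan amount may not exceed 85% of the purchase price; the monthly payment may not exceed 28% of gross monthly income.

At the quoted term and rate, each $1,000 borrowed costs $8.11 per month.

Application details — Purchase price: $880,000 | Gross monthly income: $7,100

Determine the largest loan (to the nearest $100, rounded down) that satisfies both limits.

Payment cap: 28% × $7,100 = $1,988/month.
At $8.11 per $1,000, that supports 1,988/8.11 × 1,000 ≈ $245,129 → $245,100.
LTV cap: 85% × $880,000 = $748,000 → $748,000.
Binding constraint: payment-to-income.

$245,100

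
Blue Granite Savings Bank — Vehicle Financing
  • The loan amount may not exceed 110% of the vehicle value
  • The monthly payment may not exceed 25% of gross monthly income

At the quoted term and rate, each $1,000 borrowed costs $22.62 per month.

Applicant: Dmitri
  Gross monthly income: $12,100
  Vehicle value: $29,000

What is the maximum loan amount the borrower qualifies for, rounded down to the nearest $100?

$31,900

Payment cap: 25% × $12,100 = $3,025/month.
At $22.62 per $1,000, that supports 3,025/22.62 × 1,000 ≈ $133,731 → $133,700.
LTV cap: 110% × $29,000 = $31,900 → $31,900.
Binding constraint: loan-to-value.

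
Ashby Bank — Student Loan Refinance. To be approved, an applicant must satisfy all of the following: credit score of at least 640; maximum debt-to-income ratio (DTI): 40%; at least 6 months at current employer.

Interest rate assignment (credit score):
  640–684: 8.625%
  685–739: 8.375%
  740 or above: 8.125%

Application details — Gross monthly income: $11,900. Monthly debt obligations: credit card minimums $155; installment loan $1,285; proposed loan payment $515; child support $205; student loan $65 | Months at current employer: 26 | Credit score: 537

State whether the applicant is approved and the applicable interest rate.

Denied

Credit score 537 < 640 (below minimum)
Total monthly debts = (155 + 1,285 + 515 + 205 + 65) = 2,225. DTI = 2,225/11,900 = 18.7% ≤ 40%
Employment 26 ≥ 6 months
Not all requirements met → denied.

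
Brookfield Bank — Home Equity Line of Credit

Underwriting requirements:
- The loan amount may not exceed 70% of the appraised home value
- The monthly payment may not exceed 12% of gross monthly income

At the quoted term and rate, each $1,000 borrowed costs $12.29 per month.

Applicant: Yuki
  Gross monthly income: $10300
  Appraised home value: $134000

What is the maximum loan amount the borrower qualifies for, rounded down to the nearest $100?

Payment cap: 12% × $10,300 = $1,236/month.
At $12.29 per $1,000, that supports 1,236/12.29 × 1,000 ≈ $100,569 → $100,500.
LTV cap: 70% × $134,000 = $93,800 → $93,800.
Binding constraint: loan-to-value.

$93,800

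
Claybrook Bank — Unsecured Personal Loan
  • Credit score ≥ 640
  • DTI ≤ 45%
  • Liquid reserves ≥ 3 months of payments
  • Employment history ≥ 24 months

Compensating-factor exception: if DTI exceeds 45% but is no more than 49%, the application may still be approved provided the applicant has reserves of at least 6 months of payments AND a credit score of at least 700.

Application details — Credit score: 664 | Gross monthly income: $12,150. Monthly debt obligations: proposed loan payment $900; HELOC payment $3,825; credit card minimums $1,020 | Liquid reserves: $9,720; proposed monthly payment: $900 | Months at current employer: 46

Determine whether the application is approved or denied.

Denied

Credit score 664 ≥ 640 (meets base)
Total debts = (900 + 3,825 + 1,020) = 5,745. DTI: 5,745 ÷ 12,150 = 47.3%, over the 45% base limit.
Reserves: 9,720 ÷ 900 = 10.8 months (meets 3-month minimum)
Employment 46 ≥ 24 months
DTI 47.3% is within the 45%–49% exception band; checking compensating factors.
Reserves 10.8 ≥ 6 months; credit score 664 < 700.
Override conditions not both satisfied; exception does not apply.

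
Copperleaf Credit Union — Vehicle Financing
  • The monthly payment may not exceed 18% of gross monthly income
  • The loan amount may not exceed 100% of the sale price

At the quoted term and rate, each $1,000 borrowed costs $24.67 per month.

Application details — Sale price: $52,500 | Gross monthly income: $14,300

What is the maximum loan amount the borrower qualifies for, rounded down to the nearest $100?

Payment cap: 18% × $14,300 = $2,574/month.
At $24.67 per $1,000, that supports 2,574/24.67 × 1,000 ≈ $104,337 → $104,300.
LTV cap: 100% × $52,500 = $52,500 → $52,500.
Binding constraint: loan-to-value.

$52,500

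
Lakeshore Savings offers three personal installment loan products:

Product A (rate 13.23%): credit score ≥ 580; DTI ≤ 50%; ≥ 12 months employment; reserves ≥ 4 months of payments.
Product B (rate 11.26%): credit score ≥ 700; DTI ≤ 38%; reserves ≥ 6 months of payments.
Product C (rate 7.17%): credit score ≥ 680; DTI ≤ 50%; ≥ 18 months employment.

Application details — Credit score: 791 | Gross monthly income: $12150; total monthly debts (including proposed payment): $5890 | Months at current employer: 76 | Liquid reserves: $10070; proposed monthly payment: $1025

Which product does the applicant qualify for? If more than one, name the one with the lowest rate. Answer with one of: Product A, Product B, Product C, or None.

Product C

DTI = 5,890/12,150 = 48.5%.
Reserves = 10,070/1,025 = 9.8 months.
Product A: score 791 ≥ 580; DTI 48.5% ≤ 50%; employment 76 ≥ 12 mo; reserves 9.8 ≥ 4 mo → qualifies.
Product B: score 791 ≥ 700; DTI 48.5% > 38%; reserves 9.8 ≥ 6 mo → does not qualify.
Product C: score 791 ≥ 680; DTI 48.5% ≤ 50%; employment 76 ≥ 18 mo → qualifies.
Qualifying: Product A, Product C. Lowest rate is 7.17% → Product C.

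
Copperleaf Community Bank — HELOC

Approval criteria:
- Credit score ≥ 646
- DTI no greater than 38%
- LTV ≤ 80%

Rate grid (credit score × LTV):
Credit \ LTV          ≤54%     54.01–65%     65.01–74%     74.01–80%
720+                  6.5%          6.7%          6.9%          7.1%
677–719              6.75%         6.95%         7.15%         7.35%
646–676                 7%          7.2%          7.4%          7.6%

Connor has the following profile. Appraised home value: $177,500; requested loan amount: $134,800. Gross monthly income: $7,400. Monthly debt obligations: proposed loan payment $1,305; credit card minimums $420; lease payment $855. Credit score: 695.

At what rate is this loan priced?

Credit score 695 ≥ 646; Total monthly debts = (1,305 + 420 + 855) = 2,580. DTI: 2,580 ÷ 7,400 = 34.9%, within the 38% cap
LTV = 134,800/177,500 = 75.9% ≤ 80%
Credit 695 → row 677–719; LTV 75.9% → column 74.01–80%. Grid cell → 7.35%.

7.35%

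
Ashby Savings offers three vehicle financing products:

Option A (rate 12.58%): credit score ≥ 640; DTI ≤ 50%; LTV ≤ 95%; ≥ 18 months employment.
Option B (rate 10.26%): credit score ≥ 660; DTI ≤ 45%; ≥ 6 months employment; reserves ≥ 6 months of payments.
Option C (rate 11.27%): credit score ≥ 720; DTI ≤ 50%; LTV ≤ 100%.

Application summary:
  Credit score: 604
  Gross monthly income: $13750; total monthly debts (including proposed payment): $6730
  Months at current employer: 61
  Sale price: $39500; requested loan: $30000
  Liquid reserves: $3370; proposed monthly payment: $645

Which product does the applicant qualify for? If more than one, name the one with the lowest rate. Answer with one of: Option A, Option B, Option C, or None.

DTI = 6,730/13,750 = 48.9%.
LTV = 30,000/39,500 = 75.9%.
Reserves = 3,370/645 = 5.2 months.
Option A: score 604 < 640; DTI 48.9% ≤ 50%; LTV 75.9% ≤ 95%; employment 61 ≥ 18 mo → does not qualify.
Option B: score 604 < 660; DTI 48.9% > 45%; employment 61 ≥ 6 mo; reserves 5.2 < 6 mo → does not qualify.
Option C: score 604 < 720; DTI 48.9% ≤ 50%; LTV 75.9% ≤ 100% → does not qualify.

None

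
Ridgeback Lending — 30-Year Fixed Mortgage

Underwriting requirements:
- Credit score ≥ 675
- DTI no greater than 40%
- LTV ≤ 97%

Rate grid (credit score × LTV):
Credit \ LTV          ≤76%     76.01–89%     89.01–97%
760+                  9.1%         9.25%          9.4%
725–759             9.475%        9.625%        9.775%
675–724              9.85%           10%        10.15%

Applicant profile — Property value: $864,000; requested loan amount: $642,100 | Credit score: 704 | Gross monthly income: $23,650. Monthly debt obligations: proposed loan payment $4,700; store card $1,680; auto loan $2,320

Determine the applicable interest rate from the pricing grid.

Credit score 704 ≥ 675; Total monthly debts = (4,700 + 1,680 + 2,320) = 8,700. DTI = 8,700/23,650 = 36.8% ≤ 40%
Loan-to-value = 642,100/864,000 = 74.3% — pass (97% max)
Score 704 is in the 675–724 band; LTV 74.3% is in the ≤76% band → 9.85%.

9.85%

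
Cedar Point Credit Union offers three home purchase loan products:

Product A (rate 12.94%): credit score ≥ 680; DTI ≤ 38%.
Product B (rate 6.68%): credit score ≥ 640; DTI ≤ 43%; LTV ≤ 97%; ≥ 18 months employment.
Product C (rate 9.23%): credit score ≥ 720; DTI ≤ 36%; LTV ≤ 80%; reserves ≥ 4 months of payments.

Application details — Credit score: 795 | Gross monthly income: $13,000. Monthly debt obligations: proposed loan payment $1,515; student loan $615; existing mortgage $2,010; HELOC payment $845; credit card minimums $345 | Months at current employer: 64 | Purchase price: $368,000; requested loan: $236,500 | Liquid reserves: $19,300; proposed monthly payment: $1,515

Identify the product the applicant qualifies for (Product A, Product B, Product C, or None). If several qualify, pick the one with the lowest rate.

Product B

Total debts = (1,515 + 615 + 2,010 + 845 + 345) = 5,330; DTI = 5,330/13,000 = 41%.
LTV = 236,500/368,000 = 64.3%.
Reserves = 19,300/1,515 = 12.7 months.
Product A: score 795 ≥ 680; DTI 41% > 38% → does not qualify.
Product B: score 795 ≥ 640; DTI 41% ≤ 43%; LTV 64.3% ≤ 97%; employment 64 ≥ 18 mo → qualifies.
Product C: score 795 ≥ 720; DTI 41% > 36%; LTV 64.3% ≤ 80%; reserves 12.7 ≥ 4 mo → does not qualify.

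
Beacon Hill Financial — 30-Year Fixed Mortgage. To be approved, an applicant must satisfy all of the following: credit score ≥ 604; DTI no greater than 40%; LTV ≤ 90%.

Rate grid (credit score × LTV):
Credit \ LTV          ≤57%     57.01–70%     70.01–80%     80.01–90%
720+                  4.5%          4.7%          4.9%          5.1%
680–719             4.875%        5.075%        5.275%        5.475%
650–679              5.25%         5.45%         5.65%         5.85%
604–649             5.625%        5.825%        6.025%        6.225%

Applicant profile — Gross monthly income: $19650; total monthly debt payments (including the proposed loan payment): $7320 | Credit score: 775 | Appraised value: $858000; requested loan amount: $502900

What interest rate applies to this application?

Credit score 775 ≥ 604; Debt-to-income = 7,320/19,650 = 37.3% — meets 40% limit
Loan-to-value = 502,900/858,000 = 58.6% — pass (90% max)
Score 775 is in the 720+ band; LTV 58.6% is in the 57.01–70% band → 4.7%.

4.7%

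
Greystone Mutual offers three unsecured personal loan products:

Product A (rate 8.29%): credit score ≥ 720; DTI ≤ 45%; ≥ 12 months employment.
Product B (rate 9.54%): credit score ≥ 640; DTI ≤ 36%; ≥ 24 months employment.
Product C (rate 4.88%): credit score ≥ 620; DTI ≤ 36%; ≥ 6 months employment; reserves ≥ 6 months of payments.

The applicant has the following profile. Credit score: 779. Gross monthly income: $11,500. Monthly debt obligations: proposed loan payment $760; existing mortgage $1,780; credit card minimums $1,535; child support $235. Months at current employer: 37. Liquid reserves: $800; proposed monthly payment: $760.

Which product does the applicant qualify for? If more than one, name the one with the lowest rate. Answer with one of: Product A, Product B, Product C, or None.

Product A

Total debts = (760 + 1,780 + 1,535 + 235) = 4,310; DTI = 4,310/11,500 = 37.5%.
Reserves = 800/760 = 1.1 months.
Product A: score 779 ≥ 720; DTI 37.5% ≤ 45%; employment 37 ≥ 12 mo → qualifies.
Product B: score 779 ≥ 640; DTI 37.5% > 36%; employment 37 ≥ 24 mo → does not qualify.
Product C: score 779 ≥ 620; DTI 37.5% > 36%; employment 37 ≥ 6 mo; reserves 1.1 < 6 mo → does not qualify.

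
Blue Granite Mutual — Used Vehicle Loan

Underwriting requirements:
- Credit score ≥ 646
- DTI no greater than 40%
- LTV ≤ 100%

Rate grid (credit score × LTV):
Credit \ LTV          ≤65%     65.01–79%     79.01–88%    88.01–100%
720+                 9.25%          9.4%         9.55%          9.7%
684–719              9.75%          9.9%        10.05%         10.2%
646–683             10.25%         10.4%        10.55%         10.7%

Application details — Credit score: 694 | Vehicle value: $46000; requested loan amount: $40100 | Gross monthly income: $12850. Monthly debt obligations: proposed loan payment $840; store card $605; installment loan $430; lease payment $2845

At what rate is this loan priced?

Credit score 694 ≥ 646; Total monthly debts = (840 + 605 + 430 + 2,845) = 4,720. Debt-to-income = 4,720/12,850 = 36.7% — meets 40% limit
LTV: 40,100 ÷ 46,000 = 87.2%, within 100% cap
Score 694 is in the 684–719 band; LTV 87.2% is in the 79.01–88% band → 10.05%.

10.05%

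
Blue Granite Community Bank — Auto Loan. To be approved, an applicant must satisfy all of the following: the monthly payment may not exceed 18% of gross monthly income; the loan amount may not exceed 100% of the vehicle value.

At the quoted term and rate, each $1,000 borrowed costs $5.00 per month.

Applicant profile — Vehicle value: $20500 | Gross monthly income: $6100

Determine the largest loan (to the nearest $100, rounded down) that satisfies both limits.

$20,500

Payment cap: 18% × $6,100 = $1,098/month.
At $5.00 per $1,000, that supports 1,098/5.00 × 1,000 ≈ $219,600 → $219,600.
LTV cap: 100% × $20,500 = $20,500 → $20,500.
Binding constraint: loan-to-value.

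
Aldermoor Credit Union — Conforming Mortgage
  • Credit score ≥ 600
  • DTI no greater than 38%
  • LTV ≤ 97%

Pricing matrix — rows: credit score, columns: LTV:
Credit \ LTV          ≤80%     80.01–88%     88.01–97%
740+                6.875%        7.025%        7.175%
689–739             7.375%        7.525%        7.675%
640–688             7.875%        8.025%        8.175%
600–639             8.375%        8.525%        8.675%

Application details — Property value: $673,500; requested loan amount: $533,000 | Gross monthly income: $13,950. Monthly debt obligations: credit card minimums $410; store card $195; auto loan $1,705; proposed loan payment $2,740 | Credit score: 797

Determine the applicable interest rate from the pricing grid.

6.875%

Credit score 797 ≥ 600; Total monthly debts = (410 + 195 + 1,705 + 2,740) = 5,050. Debt-to-income = 5,050/13,950 = 36.2% — meets 38% limit
LTV = 533,000/673,500 = 79.1% ≤ 97%
Row: 797 falls in 740+. Column: 79.1% falls in ≤80%. Rate = 6.875%.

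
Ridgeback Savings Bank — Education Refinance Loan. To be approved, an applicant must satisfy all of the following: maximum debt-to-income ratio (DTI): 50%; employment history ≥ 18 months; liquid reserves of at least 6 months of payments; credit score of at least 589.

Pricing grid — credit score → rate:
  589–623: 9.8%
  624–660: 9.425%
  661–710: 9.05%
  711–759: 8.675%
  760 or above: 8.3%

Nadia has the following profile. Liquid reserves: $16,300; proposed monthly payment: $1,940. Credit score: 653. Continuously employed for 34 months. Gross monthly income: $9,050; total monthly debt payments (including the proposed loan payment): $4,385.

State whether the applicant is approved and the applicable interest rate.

Approved at 9.425%

Credit score 653 ≥ 589 (meets minimum)
Employment 34 ≥ 18 months
Reserves: 16,300 ÷ 1,940 = 8.4 months (meets 6-month minimum)
DTI: 4,385 ÷ 9,050 = 48.5%, within the 50% cap
All requirements met. Score 653 falls in the 624–660 tier → 9.425%.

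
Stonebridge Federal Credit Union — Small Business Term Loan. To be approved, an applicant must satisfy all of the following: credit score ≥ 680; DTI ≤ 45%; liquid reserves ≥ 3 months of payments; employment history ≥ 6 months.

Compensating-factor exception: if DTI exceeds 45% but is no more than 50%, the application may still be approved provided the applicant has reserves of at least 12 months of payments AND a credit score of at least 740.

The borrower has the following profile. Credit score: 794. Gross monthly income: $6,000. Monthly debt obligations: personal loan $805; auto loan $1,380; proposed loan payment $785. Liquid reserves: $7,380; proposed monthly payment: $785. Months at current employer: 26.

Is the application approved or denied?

Denied

Credit score 794 ≥ 680 (meets base)
Total debts = (805 + 1,380 + 785) = 2,970. DTI: 2,970 ÷ 6,000 = 49.5%, over the 45% base limit.
Reserves: 7,380 ÷ 785 = 9.4 months (meets 3-month minimum)
Employment 26 ≥ 6 months
DTI 49.5% is within the 45%–50% exception band; checking compensating factors.
Override check — reserves: 9.4 mo (short of 12); score: 794 (ok).
Override conditions not both satisfied; exception does not apply.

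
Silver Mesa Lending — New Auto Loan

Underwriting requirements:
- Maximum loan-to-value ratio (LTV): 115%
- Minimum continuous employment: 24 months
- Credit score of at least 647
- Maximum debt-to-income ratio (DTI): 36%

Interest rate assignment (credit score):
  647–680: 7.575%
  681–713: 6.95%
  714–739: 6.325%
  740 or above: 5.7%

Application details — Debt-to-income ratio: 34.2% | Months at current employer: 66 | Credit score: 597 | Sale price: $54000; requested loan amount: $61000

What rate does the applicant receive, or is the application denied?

Denied

Credit score 597 < 647 (below minimum)
DTI 34.2% is within the 36% limit
LTV = 61,000/54,000 = 113% ≤ 115%
Employment 66 ≥ 24 months
Not all requirements met → denied.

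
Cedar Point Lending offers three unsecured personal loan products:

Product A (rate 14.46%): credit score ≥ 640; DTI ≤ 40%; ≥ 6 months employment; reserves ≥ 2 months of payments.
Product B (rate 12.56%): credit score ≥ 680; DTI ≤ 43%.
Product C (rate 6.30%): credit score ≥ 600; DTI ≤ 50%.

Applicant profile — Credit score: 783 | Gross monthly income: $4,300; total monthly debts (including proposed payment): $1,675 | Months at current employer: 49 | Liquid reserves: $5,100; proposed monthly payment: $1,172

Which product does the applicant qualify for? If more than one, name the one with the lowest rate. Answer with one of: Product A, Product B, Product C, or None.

Product C

DTI = 1,675/4,300 = 39%.
Reserves = 5,100/1,172 = 4.4 months.
Product A: score 783 ≥ 640; DTI 39% ≤ 40%; employment 49 ≥ 6 mo; reserves 4.4 ≥ 2 mo → qualifies.
Product B: score 783 ≥ 680; DTI 39% ≤ 43% → qualifies.
Product C: score 783 ≥ 600; DTI 39% ≤ 50% → qualifies.
Qualifying: Product A, Product B, Product C. Lowest rate is 6.30% → Product C.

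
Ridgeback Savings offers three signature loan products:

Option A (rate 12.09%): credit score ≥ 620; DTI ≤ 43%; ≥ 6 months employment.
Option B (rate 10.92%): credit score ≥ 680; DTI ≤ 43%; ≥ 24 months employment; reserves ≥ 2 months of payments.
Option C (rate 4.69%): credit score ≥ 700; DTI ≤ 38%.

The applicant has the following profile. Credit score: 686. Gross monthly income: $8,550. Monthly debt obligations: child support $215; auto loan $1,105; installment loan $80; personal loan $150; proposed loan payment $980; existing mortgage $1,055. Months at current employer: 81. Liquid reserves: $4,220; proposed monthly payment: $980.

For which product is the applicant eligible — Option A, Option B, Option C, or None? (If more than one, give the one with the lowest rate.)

Option B

Total debts = (215 + 1,105 + 80 + 150 + 980 + 1,055) = 3,585; DTI = 3,585/8,550 = 41.9%.
Reserves = 4,220/980 = 4.3 months.
Option A: score 686 ≥ 620; DTI 41.9% ≤ 43%; employment 81 ≥ 6 mo → qualifies.
Option B: score 686 ≥ 680; DTI 41.9% ≤ 43%; employment 81 ≥ 24 mo; reserves 4.3 ≥ 2 mo → qualifies.
Option C: score 686 < 700; DTI 41.9% > 38% → does not qualify.
Qualifying: Option A, Option B. Lowest rate is 10.92% → Option B.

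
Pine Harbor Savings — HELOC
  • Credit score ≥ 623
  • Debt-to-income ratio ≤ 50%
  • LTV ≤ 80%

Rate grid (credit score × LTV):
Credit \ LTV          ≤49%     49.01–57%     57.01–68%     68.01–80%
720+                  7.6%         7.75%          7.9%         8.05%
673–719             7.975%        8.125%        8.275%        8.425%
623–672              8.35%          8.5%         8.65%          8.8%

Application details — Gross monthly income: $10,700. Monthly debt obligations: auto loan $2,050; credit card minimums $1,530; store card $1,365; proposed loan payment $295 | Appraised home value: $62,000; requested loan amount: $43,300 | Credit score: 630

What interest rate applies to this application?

Credit score 630 ≥ 623; Total monthly debts = (2,050 + 1,530 + 1,365 + 295) = 5,240. Debt-to-income = 5,240/10,700 = 49% — meets 50% limit
LTV: 43,300 ÷ 62,000 = 69.8%, within 80% cap
Credit 630 → row 623–672; LTV 69.8% → column 68.01–80%. Grid cell → 8.8%.

8.8%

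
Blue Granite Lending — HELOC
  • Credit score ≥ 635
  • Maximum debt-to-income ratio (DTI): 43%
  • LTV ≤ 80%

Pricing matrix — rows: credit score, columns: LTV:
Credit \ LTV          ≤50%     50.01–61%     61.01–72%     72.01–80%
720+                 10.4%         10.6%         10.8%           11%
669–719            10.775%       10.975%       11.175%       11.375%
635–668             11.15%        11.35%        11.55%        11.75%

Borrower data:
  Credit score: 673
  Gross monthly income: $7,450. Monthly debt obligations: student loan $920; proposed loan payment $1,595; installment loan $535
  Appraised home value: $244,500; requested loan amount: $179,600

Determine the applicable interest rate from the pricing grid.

11.375%

Credit score 673 ≥ 635; Total monthly debts = (920 + 1,595 + 535) = 3,050. Debt-to-income = 3,050/7,450 = 40.9% — meets 43% limit
LTV: 179,600 ÷ 244,500 = 73.5%, within 80% cap
Row: 673 falls in 669–719. Column: 73.5% falls in 72.01–80%. Rate = 11.375%.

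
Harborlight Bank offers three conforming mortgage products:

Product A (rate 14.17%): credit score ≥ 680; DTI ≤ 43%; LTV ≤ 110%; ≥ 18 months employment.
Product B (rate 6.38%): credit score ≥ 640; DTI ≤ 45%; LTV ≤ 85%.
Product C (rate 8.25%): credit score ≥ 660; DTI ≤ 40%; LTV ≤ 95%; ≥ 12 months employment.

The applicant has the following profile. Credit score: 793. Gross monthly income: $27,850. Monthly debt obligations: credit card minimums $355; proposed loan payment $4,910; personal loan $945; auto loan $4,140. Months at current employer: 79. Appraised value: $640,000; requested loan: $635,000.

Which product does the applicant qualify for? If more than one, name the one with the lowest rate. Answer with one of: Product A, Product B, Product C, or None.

Total debts = (355 + 4,910 + 945 + 4,140) = 10,350; DTI = 10,350/27,850 = 37.2%.
LTV = 635,000/640,000 = 99.2%.
Product A: score 793 ≥ 680; DTI 37.2% ≤ 43%; LTV 99.2% ≤ 110%; employment 79 ≥ 18 mo → qualifies.
Product B: score 793 ≥ 640; DTI 37.2% ≤ 45%; LTV 99.2% > 85% → does not qualify.
Product C: score 793 ≥ 660; DTI 37.2% ≤ 40%; LTV 99.2% > 95%; employment 79 ≥ 12 mo → does not qualify.

Product A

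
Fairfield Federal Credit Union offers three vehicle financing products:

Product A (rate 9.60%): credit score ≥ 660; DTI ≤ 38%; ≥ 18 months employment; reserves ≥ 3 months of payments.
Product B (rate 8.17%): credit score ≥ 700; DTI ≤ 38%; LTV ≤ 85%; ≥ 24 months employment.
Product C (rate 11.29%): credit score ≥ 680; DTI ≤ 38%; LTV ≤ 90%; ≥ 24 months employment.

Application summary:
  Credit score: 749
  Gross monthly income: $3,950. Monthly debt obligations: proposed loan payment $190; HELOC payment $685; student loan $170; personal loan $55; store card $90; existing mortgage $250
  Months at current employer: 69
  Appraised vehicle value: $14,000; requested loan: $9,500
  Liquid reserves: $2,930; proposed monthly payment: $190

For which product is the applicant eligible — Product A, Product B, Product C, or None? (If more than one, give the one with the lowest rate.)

Product B

Total debts = (190 + 685 + 170 + 55 + 90 + 250) = 1,440; DTI = 1,440/3,950 = 36.5%.
LTV = 9,500/14,000 = 67.9%.
Reserves = 2,930/190 = 15.4 months.
Product A: score 749 ≥ 660; DTI 36.5% ≤ 38%; employment 69 ≥ 18 mo; reserves 15.4 ≥ 3 mo → qualifies.
Product B: score 749 ≥ 700; DTI 36.5% ≤ 38%; LTV 67.9% ≤ 85%; employment 69 ≥ 24 mo → qualifies.
Product C: score 749 ≥ 680; DTI 36.5% ≤ 38%; LTV 67.9% ≤ 90%; employment 69 ≥ 24 mo → qualifies.
Qualifying: Product A, Product B, Product C. Lowest rate is 8.17% → Product B.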